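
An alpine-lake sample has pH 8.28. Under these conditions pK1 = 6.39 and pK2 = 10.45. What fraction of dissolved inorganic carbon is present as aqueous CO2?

α₀ = 0.0126

α₀ = 1 / (1 + K1/[H⁺] + K1K2/[H⁺]²) = 1 / (1 + 10^+1.89 + 10^-0.28)
   = 1 / (1 + 77.625 + 0.52481) = 1/79.150 = 0.01263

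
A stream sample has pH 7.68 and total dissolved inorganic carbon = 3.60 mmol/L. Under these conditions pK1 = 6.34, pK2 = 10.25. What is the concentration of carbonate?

[CO3²⁻] = 9.24 μmol/L

α₂ = 1 / (1 + [H⁺]/K2 + [H⁺]²/(K1K2)) = 1 / (1 + 10^+2.57 + 10^+1.23)
   = 1 / (1 + 371.54 + 16.982) = 1/389.52 = 0.002567
[CO3²⁻] = α₂ × DIC = 0.002567 × 3.60 = 0.00924 mmol/L = 9.24 μmol/L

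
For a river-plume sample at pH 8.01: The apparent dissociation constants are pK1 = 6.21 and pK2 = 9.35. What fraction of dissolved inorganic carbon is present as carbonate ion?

α₂ = 1 / (1 + [H⁺]/K2 + [H⁺]²/(K1K2)) = 1 / (1 + 10^+1.34 + 10^-0.46)
   = 1 / (1 + 21.878 + 0.34674) = 1/23.224 = 0.04306

α₂ = 0.0431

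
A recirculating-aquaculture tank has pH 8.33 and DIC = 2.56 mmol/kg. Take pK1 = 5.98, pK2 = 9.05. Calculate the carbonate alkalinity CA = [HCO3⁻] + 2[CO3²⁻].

CA = [HCO3⁻] + 2[CO3²⁻] = (α₁ + 2α₂)·DIC
At pH 8.33: [H⁺]/K1 = 10^-2.35 = 0.0044668, K2/[H⁺] = 10^-0.72 = 0.19055
α₁ = 1/(1 + 0.0044668 + 0.19055) = 1/1.1950 = 0.8368; α₂ = α₁·K2/[H⁺] = 0.1595
α₁ + 2α₂ = 1.1557
CA = 1.1557 × 2.56 = 2.96 mmol/kg

CA = 2.96 mmol/kg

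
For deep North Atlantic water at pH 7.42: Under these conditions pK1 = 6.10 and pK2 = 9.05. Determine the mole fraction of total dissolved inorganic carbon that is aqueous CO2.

α₀ = 1 / (1 + K1/[H⁺] + K1K2/[H⁺]²) = 1 / (1 + 10^+1.32 + 10^-0.31)
   = 1 / (1 + 20.893 + 0.48978) = 1/22.383 = 0.04468

α₀ = 0.0447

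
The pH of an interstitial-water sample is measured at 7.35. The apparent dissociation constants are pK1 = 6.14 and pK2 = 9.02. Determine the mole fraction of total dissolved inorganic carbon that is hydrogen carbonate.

α₁ = 1 / (1 + [H⁺]/K1 + K2/[H⁺]) = 1 / (1 + 10^-1.21 + 10^-1.67)
   = 1 / (1 + 0.061660 + 0.021380) = 1/1.0830 = 0.9233

α₁ = 0.923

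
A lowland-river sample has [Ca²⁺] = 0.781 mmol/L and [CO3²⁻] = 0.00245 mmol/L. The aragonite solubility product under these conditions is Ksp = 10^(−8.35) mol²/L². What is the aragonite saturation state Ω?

Ω = 0.428

Ksp = 10^(−8.35) = 4.467×10^-9
Ω = [Ca²⁺][CO3²⁻]/Ksp = (0.781×10^-3)(0.00245×10^-3) / 4.467×10^-9 = 0.428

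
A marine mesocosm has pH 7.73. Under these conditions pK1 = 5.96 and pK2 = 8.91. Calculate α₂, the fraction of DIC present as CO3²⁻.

α₂ = 0.0610

α₂ = 1 / (1 + [H⁺]/K2 + [H⁺]²/(K1K2)) = 1 / (1 + 10^+1.18 + 10^-0.59)
   = 1 / (1 + 15.136 + 0.25704) = 1/16.393 = 0.06100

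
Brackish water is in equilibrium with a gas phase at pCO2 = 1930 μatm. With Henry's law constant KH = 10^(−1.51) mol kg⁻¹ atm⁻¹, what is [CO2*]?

KH = 10^(−1.51) = 3.090×10^-2 mol kg⁻¹ atm⁻¹
[CO2*] = KH · pCO2 = 3.090×10^-2 × 1930×10^-6 atm = 5.96×10^-5 mol/kg

[CO2*] = 59.6 μmol/kg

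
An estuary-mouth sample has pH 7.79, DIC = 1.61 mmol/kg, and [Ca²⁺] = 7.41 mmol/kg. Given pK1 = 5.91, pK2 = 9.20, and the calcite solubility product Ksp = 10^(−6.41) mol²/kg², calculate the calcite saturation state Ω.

Ω = 1.13

α₂ = 1 / (1 + [H⁺]/K2 + [H⁺]²/(K1K2)) = 1 / (1 + 10^+1.41 + 10^-0.47)
   = 1 / (1 + 25.704 + 0.33884) = 1/27.043 = 0.03698
[CO3²⁻] = α₂ × DIC = 0.03698 × 1.61 = 0.05954 mmol/kg
Ksp = 10^(−6.41) = 3.890×10^-7
Ω = [Ca²⁺][CO3²⁻]/Ksp = (7.41×10^-3)(5.954×10^-5) / 3.890×10^-7 = 1.13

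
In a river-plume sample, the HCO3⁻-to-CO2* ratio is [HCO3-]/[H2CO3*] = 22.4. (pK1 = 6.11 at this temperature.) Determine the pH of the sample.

From K1 = [H⁺][HCO3-]/[H2CO3*]:  pH = pK1 + log₁₀([HCO3-]/[H2CO3*])
log₁₀(22.4) = +1.350
pH = 6.11 + (+1.350) = 7.46

pH = 7.46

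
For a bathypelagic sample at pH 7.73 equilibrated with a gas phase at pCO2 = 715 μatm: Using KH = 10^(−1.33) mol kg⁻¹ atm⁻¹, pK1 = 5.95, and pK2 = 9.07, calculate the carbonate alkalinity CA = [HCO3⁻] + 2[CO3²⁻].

[CO2*] = KH · pCO2 = 10^(−1.33) × 715×10^-6 = 3.344×10^-5 mol/kg
α₀ = 1/(1 + K1/[H⁺] + K1K2/[H⁺]²) = 1/(1 + 10^+1.78 + 10^+0.44) = 0.01562
DIC = [CO2*]/α₀ = 3.344×10^-5 / 0.01562 = 2.141 mmol/kg
CA = (α₁ + 2α₂)·DIC = (0.9413 + 2×0.04303) × 2.141 = 2.20 mmol/kg

CA = 2.20 mmol/kg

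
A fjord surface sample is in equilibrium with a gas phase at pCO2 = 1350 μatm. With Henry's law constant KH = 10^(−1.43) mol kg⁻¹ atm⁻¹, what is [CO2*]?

KH = 10^(−1.43) = 3.715×10^-2 mol kg⁻¹ atm⁻¹
[CO2*] = KH · pCO2 = 3.715×10^-2 × 1350×10^-6 atm = 5.02×10^-5 mol/kg

[CO2*] = 50.2 μmol/kg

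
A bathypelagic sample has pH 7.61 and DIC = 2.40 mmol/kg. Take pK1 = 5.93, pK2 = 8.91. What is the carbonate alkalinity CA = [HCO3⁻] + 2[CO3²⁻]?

CA = 2.47 mmol/kg

CA = [HCO3⁻] + 2[CO3²⁻] = (α₁ + 2α₂)·DIC
At pH 7.61: [H⁺]/K1 = 10^-1.68 = 0.020893, K2/[H⁺] = 10^-1.30 = 0.050119
α₁ = 1/(1 + 0.020893 + 0.050119) = 1/1.0710 = 0.9337; α₂ = α₁·K2/[H⁺] = 0.04680
α₁ + 2α₂ = 1.0273
CA = 1.0273 × 2.40 = 2.47 mmol/kg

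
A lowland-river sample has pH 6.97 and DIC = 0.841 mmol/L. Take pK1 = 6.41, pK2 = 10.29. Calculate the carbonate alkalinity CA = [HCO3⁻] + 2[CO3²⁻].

CA = [HCO3⁻] + 2[CO3²⁻] = (α₁ + 2α₂)·DIC
At pH 6.97: [H⁺]/K1 = 10^-0.56 = 0.27542, K2/[H⁺] = 10^-3.32 = 0.00047863
α₁ = 1/(1 + 0.27542 + 0.00047863) = 1/1.2759 = 0.7838; α₂ = α₁·K2/[H⁺] = 0.0003751
α₁ + 2α₂ = 0.7845
CA = 0.7845 × 0.841 = 0.660 mmol/L

CA = 0.660 mmol/L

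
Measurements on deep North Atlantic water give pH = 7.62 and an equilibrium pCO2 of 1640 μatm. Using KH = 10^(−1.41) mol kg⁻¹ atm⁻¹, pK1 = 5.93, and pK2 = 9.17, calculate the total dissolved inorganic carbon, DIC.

[CO2*] = KH · pCO2 = 10^(−1.41) × 1640×10^-6 = 6.380×10^-5 mol/kg
α₀ = 1/(1 + K1/[H⁺] + K1K2/[H⁺]²) = 1/(1 + 10^+1.69 + 10^+0.14) = 0.01947
DIC = [CO2*]/α₀ = 6.380×10^-5 / 0.01947 = 3.28 mmol/kg

DIC = 3.28 mmol/kg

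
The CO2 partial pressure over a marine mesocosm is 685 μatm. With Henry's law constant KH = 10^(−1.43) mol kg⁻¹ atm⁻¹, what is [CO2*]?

KH = 10^(−1.43) = 3.715×10^-2 mol kg⁻¹ atm⁻¹
[CO2*] = KH · pCO2 = 3.715×10^-2 × 685×10^-6 atm = 2.55×10^-5 mol/kg

[CO2*] = 25.5 μmol/kg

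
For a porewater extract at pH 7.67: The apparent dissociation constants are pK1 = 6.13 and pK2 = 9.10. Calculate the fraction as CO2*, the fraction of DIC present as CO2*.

α₀ = 0.0271

α₀ = 1 / (1 + K1/[H⁺] + K1K2/[H⁺]²) = 1 / (1 + 10^+1.54 + 10^+0.11)
   = 1 / (1 + 34.674 + 1.2882) = 1/36.962 = 0.02705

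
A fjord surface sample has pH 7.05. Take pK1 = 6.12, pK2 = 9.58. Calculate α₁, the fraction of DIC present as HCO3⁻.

α₁ = 1 / (1 + [H⁺]/K1 + K2/[H⁺]) = 1 / (1 + 10^-0.93 + 10^-2.53)
   = 1 / (1 + 0.11749 + 0.0029512) = 1/1.1204 = 0.8925

α₁ = 0.893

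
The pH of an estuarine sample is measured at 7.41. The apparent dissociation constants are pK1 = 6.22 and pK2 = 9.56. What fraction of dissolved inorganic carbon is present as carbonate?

α₂ = 1 / (1 + [H⁺]/K2 + [H⁺]²/(K1K2)) = 1 / (1 + 10^+2.15 + 10^+0.96)
   = 1 / (1 + 141.25 + 9.1201) = 1/151.37 = 0.006606

α₂ = 0.00661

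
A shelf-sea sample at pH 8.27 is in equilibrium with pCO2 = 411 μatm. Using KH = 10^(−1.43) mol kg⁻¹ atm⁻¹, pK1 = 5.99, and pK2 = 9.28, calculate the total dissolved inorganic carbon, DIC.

DIC = 3.21 mmol/kg

[CO2*] = KH · pCO2 = 10^(−1.43) × 411×10^-6 = 1.527×10^-5 mol/kg
α₀ = 1/(1 + K1/[H⁺] + K1K2/[H⁺]²) = 1/(1 + 10^+2.28 + 10^+1.27) = 0.004758
DIC = [CO2*]/α₀ = 1.527×10^-5 / 0.004758 = 3.21 mmol/kg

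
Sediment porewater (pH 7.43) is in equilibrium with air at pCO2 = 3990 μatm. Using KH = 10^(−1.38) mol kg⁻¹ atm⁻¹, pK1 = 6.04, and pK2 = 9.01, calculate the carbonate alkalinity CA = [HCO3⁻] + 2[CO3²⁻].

[CO2*] = KH · pCO2 = 10^(−1.38) × 3990×10^-6 = 1.663×10^-4 mol/kg
α₀ = 1/(1 + K1/[H⁺] + K1K2/[H⁺]²) = 1/(1 + 10^+1.39 + 10^-0.19) = 0.03818
DIC = [CO2*]/α₀ = 1.663×10^-4 / 0.03818 = 4.357 mmol/kg
CA = (α₁ + 2α₂)·DIC = (0.9372 + 2×0.02465) × 4.357 = 4.30 mmol/kg

CA = 4.30 mmol/kg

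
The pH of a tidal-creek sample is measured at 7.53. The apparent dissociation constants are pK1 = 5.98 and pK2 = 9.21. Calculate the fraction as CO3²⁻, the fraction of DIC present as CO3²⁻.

α₂ = 0.0199

α₂ = 1 / (1 + [H⁺]/K2 + [H⁺]²/(K1K2)) = 1 / (1 + 10^+1.68 + 10^+0.13)
   = 1 / (1 + 47.863 + 1.3490) = 1/50.212 = 0.01992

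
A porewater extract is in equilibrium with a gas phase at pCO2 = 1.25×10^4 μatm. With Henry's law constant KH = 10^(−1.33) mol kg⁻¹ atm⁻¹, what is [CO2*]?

KH = 10^(−1.33) = 4.677×10^-2 mol kg⁻¹ atm⁻¹
[CO2*] = KH · pCO2 = 4.677×10^-2 × 1.25×10^4×10^-6 atm = 5.85×10^-4 mol/kg

[CO2*] = 585 μmol/kg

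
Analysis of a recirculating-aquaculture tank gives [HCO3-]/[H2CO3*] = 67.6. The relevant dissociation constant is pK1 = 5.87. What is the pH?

pH = 7.70

From K1 = [H⁺][HCO3-]/[H2CO3*]:  pH = pK1 + log₁₀([HCO3-]/[H2CO3*])
log₁₀(67.6) = +1.830
pH = 5.87 + (+1.830) = 7.70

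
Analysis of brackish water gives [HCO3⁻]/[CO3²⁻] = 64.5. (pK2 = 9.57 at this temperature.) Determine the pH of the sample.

From K2 = [H⁺][CO3²⁻]/[HCO3⁻]:  pH = pK2 − log₁₀([HCO3⁻]/[CO3²⁻])
log₁₀(64.5) = +1.810
pH = 9.57 − (+1.810) = 7.76

pH = 7.76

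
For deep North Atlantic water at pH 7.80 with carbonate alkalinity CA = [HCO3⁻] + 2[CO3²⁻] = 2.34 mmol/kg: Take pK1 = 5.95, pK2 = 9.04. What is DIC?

DIC = 2.25 mmol/kg

CA = [HCO3⁻] + 2[CO3²⁻] = (α₁ + 2α₂)·DIC
At pH 7.80: [H⁺]/K1 = 10^-1.85 = 0.014125, K2/[H⁺] = 10^-1.24 = 0.057544
α₁ = 1/(1 + 0.014125 + 0.057544) = 1/1.0717 = 0.9331; α₂ = α₁·K2/[H⁺] = 0.05370
α₁ + 2α₂ = 1.0405
DIC = CA / (α₁ + 2α₂) = 2.34 / 1.0405 = 2.25 mmol/kg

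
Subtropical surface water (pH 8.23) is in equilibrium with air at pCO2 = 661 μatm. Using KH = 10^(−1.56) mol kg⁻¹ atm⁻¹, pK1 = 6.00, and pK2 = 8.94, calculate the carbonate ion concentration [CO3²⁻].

[CO3²⁻] = 0.603 mmol/kg

[CO2*] = KH · pCO2 = 10^(−1.56) × 661×10^-6 = 1.821×10^-5 mol/kg
α₀ = 1/(1 + K1/[H⁺] + K1K2/[H⁺]²) = 1/(1 + 10^+2.23 + 10^+1.52) = 0.004903
DIC = [CO2*]/α₀ = 1.821×10^-5 / 0.004903 = 3.713 mmol/kg
[CO3²⁻] = α₂·DIC; α₂ = 0.1624, so [CO3²⁻] = 0.1624 × 3.713 = 0.603 mmol/kg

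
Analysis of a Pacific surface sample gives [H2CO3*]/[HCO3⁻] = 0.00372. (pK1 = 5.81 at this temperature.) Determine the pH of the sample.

From K1 = [H⁺][HCO3⁻]/[H2CO3*]:  pH = pK1 − log₁₀([H2CO3*]/[HCO3⁻])
log₁₀(0.00372) = -2.429
pH = 5.81 − (-2.429) = 8.24

pH = 8.24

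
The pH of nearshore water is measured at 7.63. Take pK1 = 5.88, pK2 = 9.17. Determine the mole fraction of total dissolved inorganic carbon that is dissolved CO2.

α₀ = 0.0170

α₀ = 1 / (1 + K1/[H⁺] + K1K2/[H⁺]²) = 1 / (1 + 10^+1.75 + 10^+0.21)
   = 1 / (1 + 56.234 + 1.6218) = 1/58.856 = 0.01699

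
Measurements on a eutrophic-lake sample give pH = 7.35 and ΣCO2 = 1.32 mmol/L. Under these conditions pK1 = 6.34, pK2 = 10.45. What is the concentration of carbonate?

α₂ = 1 / (1 + [H⁺]/K2 + [H⁺]²/(K1K2)) = 1 / (1 + 10^+3.10 + 10^+2.09)
   = 1 / (1 + 1258.9 + 123.03) = 1/1383.0 = 0.0007231
[CO3²⁻] = α₂ × DIC = 0.0007231 × 1.32 = 0.000954 mmol/L = 0.954 μmol/L

[CO3²⁻] = 0.954 μmol/L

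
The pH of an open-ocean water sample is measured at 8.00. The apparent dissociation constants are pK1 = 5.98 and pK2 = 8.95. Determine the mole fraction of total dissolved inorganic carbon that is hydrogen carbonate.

α₁ = 0.891

α₁ = 1 / (1 + [H⁺]/K1 + K2/[H⁺]) = 1 / (1 + 10^-2.02 + 10^-0.95)
   = 1 / (1 + 0.0095499 + 0.11220) = 1/1.1218 = 0.8915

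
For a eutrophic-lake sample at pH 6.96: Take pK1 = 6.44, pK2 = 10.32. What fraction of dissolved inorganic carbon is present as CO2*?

α₀ = 1 / (1 + K1/[H⁺] + K1K2/[H⁺]²) = 1 / (1 + 10^+0.52 + 10^-2.84)
   = 1 / (1 + 3.3113 + 0.0014454) = 1/4.3128 = 0.2319

α₀ = 0.232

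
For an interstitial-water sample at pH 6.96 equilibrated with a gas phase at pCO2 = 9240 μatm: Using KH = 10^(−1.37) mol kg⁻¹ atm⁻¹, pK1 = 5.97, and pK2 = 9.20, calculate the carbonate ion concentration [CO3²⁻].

[CO2*] = KH · pCO2 = 10^(−1.37) × 9240×10^-6 = 3.942×10^-4 mol/kg
α₀ = 1/(1 + K1/[H⁺] + K1K2/[H⁺]²) = 1/(1 + 10^+0.99 + 10^-1.25) = 0.09235
DIC = [CO2*]/α₀ = 3.942×10^-4 / 0.09235 = 4.268 mmol/kg
[CO3²⁻] = α₂·DIC; α₂ = 0.005193, so [CO3²⁻] = 0.005193 × 4.268 = 0.0222 mmol/kg

[CO3²⁻] = 0.0222 mmol/kg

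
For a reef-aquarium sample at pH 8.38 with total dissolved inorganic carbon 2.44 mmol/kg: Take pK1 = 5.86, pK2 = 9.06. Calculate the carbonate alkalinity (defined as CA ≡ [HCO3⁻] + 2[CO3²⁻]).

CA = 2.85 mmol/kg

CA = [HCO3⁻] + 2[CO3²⁻] = (α₁ + 2α₂)·DIC
At pH 8.38: [H⁺]/K1 = 10^-2.52 = 0.0030200, K2/[H⁺] = 10^-0.68 = 0.20893
α₁ = 1/(1 + 0.0030200 + 0.20893) = 1/1.2119 = 0.8251; α₂ = α₁·K2/[H⁺] = 0.1724
α₁ + 2α₂ = 1.1699
CA = 1.1699 × 2.44 = 2.85 mmol/kg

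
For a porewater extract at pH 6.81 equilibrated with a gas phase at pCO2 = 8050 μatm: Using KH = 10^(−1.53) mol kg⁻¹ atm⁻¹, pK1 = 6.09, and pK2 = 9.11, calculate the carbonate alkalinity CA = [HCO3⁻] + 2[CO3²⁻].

CA = 1.26 mmol/kg

[CO2*] = KH · pCO2 = 10^(−1.53) × 8050×10^-6 = 2.376×10^-4 mol/kg
α₀ = 1/(1 + K1/[H⁺] + K1K2/[H⁺]²) = 1/(1 + 10^+0.72 + 10^-1.58) = 0.1594
DIC = [CO2*]/α₀ = 2.376×10^-4 / 0.1594 = 1.491 mmol/kg
CA = (α₁ + 2α₂)·DIC = (0.8364 + 2×0.004192) × 1.491 = 1.26 mmol/kg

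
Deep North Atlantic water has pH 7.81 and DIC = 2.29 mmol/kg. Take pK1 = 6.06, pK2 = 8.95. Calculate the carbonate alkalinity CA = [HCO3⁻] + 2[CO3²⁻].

CA = 2.40 mmol/kg

CA = [HCO3⁻] + 2[CO3²⁻] = (α₁ + 2α₂)·DIC
At pH 7.81: [H⁺]/K1 = 10^-1.75 = 0.017783, K2/[H⁺] = 10^-1.14 = 0.072444
α₁ = 1/(1 + 0.017783 + 0.072444) = 1/1.0902 = 0.9172; α₂ = α₁·K2/[H⁺] = 0.06645
α₁ + 2α₂ = 1.0501
CA = 1.0501 × 2.29 = 2.40 mmol/kg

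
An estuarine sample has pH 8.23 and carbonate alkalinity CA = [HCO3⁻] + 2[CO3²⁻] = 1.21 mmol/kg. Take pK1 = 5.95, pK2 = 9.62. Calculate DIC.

CA = [HCO3⁻] + 2[CO3²⁻] = (α₁ + 2α₂)·DIC
At pH 8.23: [H⁺]/K1 = 10^-2.28 = 0.0052481, K2/[H⁺] = 10^-1.39 = 0.040738
α₁ = 1/(1 + 0.0052481 + 0.040738) = 1/1.0460 = 0.9560; α₂ = α₁·K2/[H⁺] = 0.03895
α₁ + 2α₂ = 1.0339
DIC = CA / (α₁ + 2α₂) = 1.21 / 1.0339 = 1.17 mmol/kg

DIC = 1.17 mmol/kg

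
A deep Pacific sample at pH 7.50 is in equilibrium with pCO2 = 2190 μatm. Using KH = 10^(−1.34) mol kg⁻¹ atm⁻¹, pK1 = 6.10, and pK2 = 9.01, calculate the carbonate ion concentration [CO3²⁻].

[CO2*] = KH · pCO2 = 10^(−1.34) × 2190×10^-6 = 1.001×10^-4 mol/kg
α₀ = 1/(1 + K1/[H⁺] + K1K2/[H⁺]²) = 1/(1 + 10^+1.40 + 10^-0.11) = 0.03718
DIC = [CO2*]/α₀ = 1.001×10^-4 / 0.03718 = 2.692 mmol/kg
[CO3²⁻] = α₂·DIC; α₂ = 0.02886, so [CO3²⁻] = 0.02886 × 2.692 = 0.0777 mmol/kg

[CO3²⁻] = 0.0777 mmol/kg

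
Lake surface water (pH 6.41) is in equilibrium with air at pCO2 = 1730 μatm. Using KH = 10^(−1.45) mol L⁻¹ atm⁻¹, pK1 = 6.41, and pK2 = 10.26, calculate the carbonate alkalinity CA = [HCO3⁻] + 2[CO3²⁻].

[CO2*] = KH · pCO2 = 10^(−1.45) × 1730×10^-6 = 6.138×10^-5 mol/L
α₀ = 1/(1 + K1/[H⁺] + K1K2/[H⁺]²) = 1/(1 + 10^+0.00 + 10^-3.85) = 0.5000
DIC = [CO2*]/α₀ = 6.138×10^-5 / 0.5000 = 0.1228 mmol/L
CA = (α₁ + 2α₂)·DIC = (0.5000 + 2×7.062×10^-5) × 0.1228 = 0.0614 mmol/L

CA = 0.0614 mmol/L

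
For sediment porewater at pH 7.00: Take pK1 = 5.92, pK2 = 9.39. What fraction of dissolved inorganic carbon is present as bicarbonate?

α₁ = 0.920

α₁ = 1 / (1 + [H⁺]/K1 + K2/[H⁺]) = 1 / (1 + 10^-1.08 + 10^-2.39)
   = 1 / (1 + 0.083176 + 0.0040738) = 1/1.0873 = 0.9198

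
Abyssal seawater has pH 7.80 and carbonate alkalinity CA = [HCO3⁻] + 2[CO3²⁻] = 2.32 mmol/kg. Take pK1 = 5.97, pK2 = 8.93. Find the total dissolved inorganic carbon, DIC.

DIC = 2.20 mmol/kg

CA = [HCO3⁻] + 2[CO3²⁻] = (α₁ + 2α₂)·DIC
At pH 7.80: [H⁺]/K1 = 10^-1.83 = 0.014791, K2/[H⁺] = 10^-1.13 = 0.074131
α₁ = 1/(1 + 0.014791 + 0.074131) = 1/1.0889 = 0.9183; α₂ = α₁·K2/[H⁺] = 0.06808
α₁ + 2α₂ = 1.0545
DIC = CA / (α₁ + 2α₂) = 2.32 / 1.0545 = 2.20 mmol/kg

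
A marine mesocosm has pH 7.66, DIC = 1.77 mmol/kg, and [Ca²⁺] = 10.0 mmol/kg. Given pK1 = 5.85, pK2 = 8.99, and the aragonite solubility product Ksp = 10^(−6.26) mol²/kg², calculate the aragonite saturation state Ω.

α₂ = 1 / (1 + [H⁺]/K2 + [H⁺]²/(K1K2)) = 1 / (1 + 10^+1.33 + 10^-0.48)
   = 1 / (1 + 21.380 + 0.33113) = 1/22.711 = 0.04403
[CO3²⁻] = α₂ × DIC = 0.04403 × 1.77 = 0.07794 mmol/kg
Ksp = 10^(−6.26) = 5.495×10^-7
Ω = [Ca²⁺][CO3²⁻]/Ksp = (10.0×10^-3)(7.794×10^-5) / 5.495×10^-7 = 1.42

Ω = 1.42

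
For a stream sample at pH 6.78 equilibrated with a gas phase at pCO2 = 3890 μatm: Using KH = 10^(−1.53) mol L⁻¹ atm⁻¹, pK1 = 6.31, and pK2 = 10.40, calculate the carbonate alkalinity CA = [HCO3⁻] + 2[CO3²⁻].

CA = 0.339 mmol/L

[CO2*] = KH · pCO2 = 10^(−1.53) × 3890×10^-6 = 1.148×10^-4 mol/L
α₀ = 1/(1 + K1/[H⁺] + K1K2/[H⁺]²) = 1/(1 + 10^+0.47 + 10^-3.15) = 0.2530
DIC = [CO2*]/α₀ = 1.148×10^-4 / 0.2530 = 0.4537 mmol/L
CA = (α₁ + 2α₂)·DIC = (0.7468 + 2×0.0001791) × 0.4537 = 0.339 mmol/L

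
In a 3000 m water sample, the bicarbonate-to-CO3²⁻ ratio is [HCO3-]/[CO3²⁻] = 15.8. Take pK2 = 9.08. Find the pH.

pH = 7.88

From K2 = [H⁺][CO3²⁻]/[HCO3-]:  pH = pK2 − log₁₀([HCO3-]/[CO3²⁻])
log₁₀(15.8) = +1.199
pH = 9.08 − (+1.199) = 7.88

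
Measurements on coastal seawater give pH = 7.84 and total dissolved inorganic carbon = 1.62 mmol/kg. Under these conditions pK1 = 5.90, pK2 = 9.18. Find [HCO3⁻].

[HCO3⁻] = 1.53 mmol/kg

α₁ = 1 / (1 + [H⁺]/K1 + K2/[H⁺]) = 1 / (1 + 10^-1.94 + 10^-1.34)
   = 1 / (1 + 0.011482 + 0.045709) = 1/1.0572 = 0.9459
[HCO3⁻] = α₁ × DIC = 0.9459 × 1.62 = 1.53 mmol/kg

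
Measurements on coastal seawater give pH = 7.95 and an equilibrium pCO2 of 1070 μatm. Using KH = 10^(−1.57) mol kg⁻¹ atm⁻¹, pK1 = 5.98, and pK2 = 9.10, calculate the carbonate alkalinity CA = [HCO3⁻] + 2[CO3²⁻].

CA = 3.07 mmol/kg

[CO2*] = KH · pCO2 = 10^(−1.57) × 1070×10^-6 = 2.880×10^-5 mol/kg
α₀ = 1/(1 + K1/[H⁺] + K1K2/[H⁺]²) = 1/(1 + 10^+1.97 + 10^+0.82) = 0.009908
DIC = [CO2*]/α₀ = 2.880×10^-5 / 0.009908 = 2.907 mmol/kg
CA = (α₁ + 2α₂)·DIC = (0.9246 + 2×0.06546) × 2.907 = 3.07 mmol/kg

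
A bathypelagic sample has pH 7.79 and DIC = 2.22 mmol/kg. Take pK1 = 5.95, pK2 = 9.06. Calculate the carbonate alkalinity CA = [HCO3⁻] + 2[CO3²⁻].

CA = [HCO3⁻] + 2[CO3²⁻] = (α₁ + 2α₂)·DIC
At pH 7.79: [H⁺]/K1 = 10^-1.84 = 0.014454, K2/[H⁺] = 10^-1.27 = 0.053703
α₁ = 1/(1 + 0.014454 + 0.053703) = 1/1.0682 = 0.9362; α₂ = α₁·K2/[H⁺] = 0.05028
α₁ + 2α₂ = 1.0367
CA = 1.0367 × 2.22 = 2.30 mmol/kg

CA = 2.30 mmol/kg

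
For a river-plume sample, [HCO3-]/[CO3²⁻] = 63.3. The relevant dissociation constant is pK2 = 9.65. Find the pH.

From K2 = [H⁺][CO3²⁻]/[HCO3-]:  pH = pK2 − log₁₀([HCO3-]/[CO3²⁻])
log₁₀(63.3) = +1.801
pH = 9.65 − (+1.801) = 7.85

pH = 7.85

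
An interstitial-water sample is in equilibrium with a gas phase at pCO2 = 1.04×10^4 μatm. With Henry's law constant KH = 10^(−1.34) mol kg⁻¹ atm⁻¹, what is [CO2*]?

KH = 10^(−1.34) = 4.571×10^-2 mol kg⁻¹ atm⁻¹
[CO2*] = KH · pCO2 = 4.571×10^-2 × 1.04×10^4×10^-6 atm = 4.75×10^-4 mol/kg

[CO2*] = 475 μmol/kg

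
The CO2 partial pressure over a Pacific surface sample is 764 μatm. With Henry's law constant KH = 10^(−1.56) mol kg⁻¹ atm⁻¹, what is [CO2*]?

[CO2*] = 21.0 μmol/kg

KH = 10^(−1.56) = 2.754×10^-2 mol kg⁻¹ atm⁻¹
[CO2*] = KH · pCO2 = 2.754×10^-2 × 764×10^-6 atm = 2.10×10^-5 mol/kg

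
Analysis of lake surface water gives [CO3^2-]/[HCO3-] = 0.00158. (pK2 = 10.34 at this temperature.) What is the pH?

pH = 7.54

From K2 = [H⁺][CO3^2-]/[HCO3-]:  pH = pK2 + log₁₀([CO3^2-]/[HCO3-])
log₁₀(0.00158) = -2.801
pH = 10.34 + (-2.801) = 7.54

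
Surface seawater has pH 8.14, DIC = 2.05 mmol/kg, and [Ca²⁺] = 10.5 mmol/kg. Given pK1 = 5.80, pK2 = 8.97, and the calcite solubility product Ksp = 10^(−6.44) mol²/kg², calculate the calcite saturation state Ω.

α₂ = 1 / (1 + [H⁺]/K2 + [H⁺]²/(K1K2)) = 1 / (1 + 10^+0.83 + 10^-1.51)
   = 1 / (1 + 6.7608 + 0.030903) = 1/7.7917 = 0.1283
[CO3²⁻] = α₂ × DIC = 0.1283 × 2.05 = 0.2631 mmol/kg
Ksp = 10^(−6.44) = 3.631×10^-7
Ω = [Ca²⁺][CO3²⁻]/Ksp = (10.5×10^-3)(2.631×10^-4) / 3.631×10^-7 = 7.61

Ω = 7.61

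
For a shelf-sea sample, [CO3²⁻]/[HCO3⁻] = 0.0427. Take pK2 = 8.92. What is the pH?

pH = 7.55

From K2 = [H⁺][CO3²⁻]/[HCO3⁻]:  pH = pK2 + log₁₀([CO3²⁻]/[HCO3⁻])
log₁₀(0.0427) = -1.370
pH = 8.92 + (-1.370) = 7.55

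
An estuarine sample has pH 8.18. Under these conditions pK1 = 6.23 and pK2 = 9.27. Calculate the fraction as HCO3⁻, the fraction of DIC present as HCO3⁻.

α₁ = 0.915

α₁ = 1 / (1 + [H⁺]/K1 + K2/[H⁺]) = 1 / (1 + 10^-1.95 + 10^-1.09)
   = 1 / (1 + 0.011220 + 0.081283) = 1/1.0925 = 0.9153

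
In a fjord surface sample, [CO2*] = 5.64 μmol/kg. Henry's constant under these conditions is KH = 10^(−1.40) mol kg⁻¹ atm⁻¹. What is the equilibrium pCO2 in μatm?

KH = 10^(−1.40) = 3.981×10^-2 mol kg⁻¹ atm⁻¹
pCO2 = [CO2*]/KH = 5.64×10^-6 / 3.981×10^-2 = 1.42×10^-4 atm = 142 μatm

pCO2 = 142 μatm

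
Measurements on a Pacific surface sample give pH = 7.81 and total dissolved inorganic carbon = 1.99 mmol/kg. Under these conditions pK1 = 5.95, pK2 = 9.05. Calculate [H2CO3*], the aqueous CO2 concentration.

α₀ = 1 / (1 + K1/[H⁺] + K1K2/[H⁺]²) = 1 / (1 + 10^+1.86 + 10^+0.62)
   = 1 / (1 + 72.444 + 4.1687) = 1/77.612 = 0.01288
[CO2*] = α₀ × DIC = 0.01288 × 1.99 = 0.0256 mmol/kg

[CO2*] = 0.0256 mmol/kg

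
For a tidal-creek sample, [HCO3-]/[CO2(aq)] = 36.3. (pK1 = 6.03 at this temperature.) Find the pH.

pH = 7.59

From K1 = [H⁺][HCO3-]/[CO2(aq)]:  pH = pK1 + log₁₀([HCO3-]/[CO2(aq)])
log₁₀(36.3) = +1.560
pH = 6.03 + (+1.560) = 7.59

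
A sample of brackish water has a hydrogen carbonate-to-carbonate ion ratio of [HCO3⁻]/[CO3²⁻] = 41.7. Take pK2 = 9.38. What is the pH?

From K2 = [H⁺][CO3²⁻]/[HCO3⁻]:  pH = pK2 − log₁₀([HCO3⁻]/[CO3²⁻])
log₁₀(41.7) = +1.620
pH = 9.38 − (+1.620) = 7.76

pH = 7.76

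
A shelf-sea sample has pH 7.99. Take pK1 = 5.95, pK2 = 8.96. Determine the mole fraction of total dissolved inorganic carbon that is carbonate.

α₂ = 0.0960

α₂ = 1 / (1 + [H⁺]/K2 + [H⁺]²/(K1K2)) = 1 / (1 + 10^+0.97 + 10^-1.07)
   = 1 / (1 + 9.3325 + 0.085114) = 1/10.418 = 0.09599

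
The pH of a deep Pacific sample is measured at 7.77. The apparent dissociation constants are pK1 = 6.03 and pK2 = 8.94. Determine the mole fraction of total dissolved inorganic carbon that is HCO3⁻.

α₁ = 0.921

α₁ = 1 / (1 + [H⁺]/K1 + K2/[H⁺]) = 1 / (1 + 10^-1.74 + 10^-1.17)
   = 1 / (1 + 0.018197 + 0.067608) = 1/1.0858 = 0.9210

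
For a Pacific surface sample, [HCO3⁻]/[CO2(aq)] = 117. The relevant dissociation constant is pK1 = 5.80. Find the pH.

pH = 7.87

From K1 = [H⁺][HCO3⁻]/[CO2(aq)]:  pH = pK1 + log₁₀([HCO3⁻]/[CO2(aq)])
log₁₀(117) = +2.068
pH = 5.80 + (+2.068) = 7.87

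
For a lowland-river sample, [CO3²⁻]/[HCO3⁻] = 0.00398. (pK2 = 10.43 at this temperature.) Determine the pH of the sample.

From K2 = [H⁺][CO3²⁻]/[HCO3⁻]:  pH = pK2 + log₁₀([CO3²⁻]/[HCO3⁻])
log₁₀(0.00398) = -2.400
pH = 10.43 + (-2.400) = 8.03

pH = 8.03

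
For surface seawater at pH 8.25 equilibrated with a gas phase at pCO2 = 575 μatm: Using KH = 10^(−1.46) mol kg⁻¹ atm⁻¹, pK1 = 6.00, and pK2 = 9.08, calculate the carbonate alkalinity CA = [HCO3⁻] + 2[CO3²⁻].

[CO2*] = KH · pCO2 = 10^(−1.46) × 575×10^-6 = 1.994×10^-5 mol/kg
α₀ = 1/(1 + K1/[H⁺] + K1K2/[H⁺]²) = 1/(1 + 10^+2.25 + 10^+1.42) = 0.004875
DIC = [CO2*]/α₀ = 1.994×10^-5 / 0.004875 = 4.090 mmol/kg
CA = (α₁ + 2α₂)·DIC = (0.8669 + 2×0.1282) × 4.090 = 4.59 mmol/kg

CA = 4.59 mmol/kg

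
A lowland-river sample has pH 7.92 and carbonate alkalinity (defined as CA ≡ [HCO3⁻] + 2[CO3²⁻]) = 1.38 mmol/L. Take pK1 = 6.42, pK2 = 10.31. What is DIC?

CA = [HCO3⁻] + 2[CO3²⁻] = (α₁ + 2α₂)·DIC
At pH 7.92: [H⁺]/K1 = 10^-1.50 = 0.031623, K2/[H⁺] = 10^-2.39 = 0.0040738
α₁ = 1/(1 + 0.031623 + 0.0040738) = 1/1.0357 = 0.9655; α₂ = α₁·K2/[H⁺] = 0.003933
α₁ + 2α₂ = 0.9734
DIC = CA / (α₁ + 2α₂) = 1.38 / 0.9734 = 1.42 mmol/L

DIC = 1.42 mmol/L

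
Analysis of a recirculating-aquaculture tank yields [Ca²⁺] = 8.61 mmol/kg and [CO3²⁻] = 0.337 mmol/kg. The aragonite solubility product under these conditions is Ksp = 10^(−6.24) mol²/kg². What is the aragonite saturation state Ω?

Ω = 5.04

Ksp = 10^(−6.24) = 5.754×10^-7
Ω = [Ca²⁺][CO3²⁻]/Ksp = (8.61×10^-3)(0.337×10^-3) / 5.754×10^-7 = 5.04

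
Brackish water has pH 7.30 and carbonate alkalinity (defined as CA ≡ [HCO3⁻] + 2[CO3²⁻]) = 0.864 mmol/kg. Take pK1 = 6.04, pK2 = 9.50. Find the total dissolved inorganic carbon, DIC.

CA = [HCO3⁻] + 2[CO3²⁻] = (α₁ + 2α₂)·DIC
At pH 7.30: [H⁺]/K1 = 10^-1.26 = 0.054954, K2/[H⁺] = 10^-2.20 = 0.0063096
α₁ = 1/(1 + 0.054954 + 0.0063096) = 1/1.0613 = 0.9423; α₂ = α₁·K2/[H⁺] = 0.005945
α₁ + 2α₂ = 0.9542
DIC = CA / (α₁ + 2α₂) = 0.864 / 0.9542 = 0.906 mmol/kg

DIC = 0.906 mmol/kg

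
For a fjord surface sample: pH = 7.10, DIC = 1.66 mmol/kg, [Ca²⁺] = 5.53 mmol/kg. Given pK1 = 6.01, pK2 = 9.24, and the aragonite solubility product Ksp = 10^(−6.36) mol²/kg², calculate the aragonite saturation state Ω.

Ω = 0.140

α₂ = 1 / (1 + [H⁺]/K2 + [H⁺]²/(K1K2)) = 1 / (1 + 10^+2.14 + 10^+1.05)
   = 1 / (1 + 138.04 + 11.220) = 1/150.26 = 0.006655
[CO3²⁻] = α₂ × DIC = 0.006655 × 1.66 = 0.01105 mmol/kg = 11.05 μmol/kg
Ksp = 10^(−6.36) = 4.365×10^-7
Ω = [Ca²⁺][CO3²⁻]/Ksp = (5.53×10^-3)(1.105×10^-5) / 4.365×10^-7 = 0.140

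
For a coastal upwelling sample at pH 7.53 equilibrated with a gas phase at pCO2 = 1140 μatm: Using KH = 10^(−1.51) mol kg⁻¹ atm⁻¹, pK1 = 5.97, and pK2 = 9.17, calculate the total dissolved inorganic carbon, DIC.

[CO2*] = KH · pCO2 = 10^(−1.51) × 1140×10^-6 = 3.523×10^-5 mol/kg
α₀ = 1/(1 + K1/[H⁺] + K1K2/[H⁺]²) = 1/(1 + 10^+1.56 + 10^-0.08) = 0.02622
DIC = [CO2*]/α₀ = 3.523×10^-5 / 0.02622 = 1.34 mmol/kg

DIC = 1.34 mmol/kg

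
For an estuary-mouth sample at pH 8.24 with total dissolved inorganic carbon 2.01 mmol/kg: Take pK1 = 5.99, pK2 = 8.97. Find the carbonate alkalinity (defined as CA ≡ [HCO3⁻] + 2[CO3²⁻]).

CA = 2.31 mmol/kg

CA = [HCO3⁻] + 2[CO3²⁻] = (α₁ + 2α₂)·DIC
At pH 8.24: [H⁺]/K1 = 10^-2.25 = 0.0056234, K2/[H⁺] = 10^-0.73 = 0.18621
α₁ = 1/(1 + 0.0056234 + 0.18621) = 1/1.1918 = 0.8390; α₂ = α₁·K2/[H⁺] = 0.1562
α₁ + 2α₂ = 1.1515
CA = 1.1515 × 2.01 = 2.31 mmol/kg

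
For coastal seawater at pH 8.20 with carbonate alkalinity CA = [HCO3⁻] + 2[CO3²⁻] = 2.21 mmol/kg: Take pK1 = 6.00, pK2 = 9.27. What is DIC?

DIC = 2.06 mmol/kg

CA = [HCO3⁻] + 2[CO3²⁻] = (α₁ + 2α₂)·DIC
At pH 8.20: [H⁺]/K1 = 10^-2.20 = 0.0063096, K2/[H⁺] = 10^-1.07 = 0.085114
α₁ = 1/(1 + 0.0063096 + 0.085114) = 1/1.0914 = 0.9162; α₂ = α₁·K2/[H⁺] = 0.07798
α₁ + 2α₂ = 1.0722
DIC = CA / (α₁ + 2α₂) = 2.21 / 1.0722 = 2.06 mmol/kg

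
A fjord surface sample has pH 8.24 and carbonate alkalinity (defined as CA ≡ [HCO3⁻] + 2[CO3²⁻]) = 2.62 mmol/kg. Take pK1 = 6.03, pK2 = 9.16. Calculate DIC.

CA = [HCO3⁻] + 2[CO3²⁻] = (α₁ + 2α₂)·DIC
At pH 8.24: [H⁺]/K1 = 10^-2.21 = 0.0061660, K2/[H⁺] = 10^-0.92 = 0.12023
α₁ = 1/(1 + 0.0061660 + 0.12023) = 1/1.1264 = 0.8878; α₂ = α₁·K2/[H⁺] = 0.1067
α₁ + 2α₂ = 1.1013
DIC = CA / (α₁ + 2α₂) = 2.62 / 1.1013 = 2.38 mmol/kg

DIC = 2.38 mmol/kg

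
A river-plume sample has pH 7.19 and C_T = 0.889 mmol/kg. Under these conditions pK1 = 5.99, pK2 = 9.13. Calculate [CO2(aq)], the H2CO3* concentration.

α₀ = 1 / (1 + K1/[H⁺] + K1K2/[H⁺]²) = 1 / (1 + 10^+1.20 + 10^-0.74)
   = 1 / (1 + 15.849 + 0.18197) = 1/17.031 = 0.05872
[CO2*] = α₀ × DIC = 0.05872 × 0.889 = 0.0522 mmol/kg

[CO2*] = 0.0522 mmol/kg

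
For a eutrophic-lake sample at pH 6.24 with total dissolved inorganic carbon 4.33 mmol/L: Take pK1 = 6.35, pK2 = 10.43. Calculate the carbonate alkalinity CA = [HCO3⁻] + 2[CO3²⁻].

CA = [HCO3⁻] + 2[CO3²⁻] = (α₁ + 2α₂)·DIC
At pH 6.24: [H⁺]/K1 = 10^0.11 = 1.2882, K2/[H⁺] = 10^-4.19 = 6.4565×10^-5
α₁ = 1/(1 + 1.2882 + 6.4565×10^-5) = 1/2.2883 = 0.4370; α₂ = α₁·K2/[H⁺] = 2.822×10^-5
α₁ + 2α₂ = 0.4371
CA = 0.4371 × 4.33 = 1.89 mmol/L

CA = 1.89 mmol/L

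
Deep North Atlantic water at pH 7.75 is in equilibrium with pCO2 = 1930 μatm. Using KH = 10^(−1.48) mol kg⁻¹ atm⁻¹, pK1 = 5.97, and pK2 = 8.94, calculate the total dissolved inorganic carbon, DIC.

[CO2*] = KH · pCO2 = 10^(−1.48) × 1930×10^-6 = 6.391×10^-5 mol/kg
α₀ = 1/(1 + K1/[H⁺] + K1K2/[H⁺]²) = 1/(1 + 10^+1.78 + 10^+0.59) = 0.01535
DIC = [CO2*]/α₀ = 6.391×10^-5 / 0.01535 = 4.16 mmol/kg

DIC = 4.16 mmol/kg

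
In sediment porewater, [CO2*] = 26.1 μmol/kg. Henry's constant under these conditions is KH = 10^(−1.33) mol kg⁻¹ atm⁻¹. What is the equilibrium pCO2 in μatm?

KH = 10^(−1.33) = 4.677×10^-2 mol kg⁻¹ atm⁻¹
pCO2 = [CO2*]/KH = 26.1×10^-6 / 4.677×10^-2 = 5.58×10^-4 atm = 558 μatm

pCO2 = 558 μatm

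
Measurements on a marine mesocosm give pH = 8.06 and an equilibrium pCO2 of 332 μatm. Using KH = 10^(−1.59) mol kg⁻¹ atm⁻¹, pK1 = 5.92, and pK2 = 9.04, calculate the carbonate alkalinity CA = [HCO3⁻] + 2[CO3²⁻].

CA = 1.42 mmol/kg

[CO2*] = KH · pCO2 = 10^(−1.59) × 332×10^-6 = 8.534×10^-6 mol/kg
α₀ = 1/(1 + K1/[H⁺] + K1K2/[H⁺]²) = 1/(1 + 10^+2.14 + 10^+1.16) = 0.006515
DIC = [CO2*]/α₀ = 8.534×10^-6 / 0.006515 = 1.310 mmol/kg
CA = (α₁ + 2α₂)·DIC = (0.8993 + 2×0.09417) × 1.310 = 1.42 mmol/kg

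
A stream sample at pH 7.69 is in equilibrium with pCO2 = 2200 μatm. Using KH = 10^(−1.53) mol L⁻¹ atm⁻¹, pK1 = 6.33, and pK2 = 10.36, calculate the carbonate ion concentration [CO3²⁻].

[CO2*] = KH · pCO2 = 10^(−1.53) × 2200×10^-6 = 6.493×10^-5 mol/L
α₀ = 1/(1 + K1/[H⁺] + K1K2/[H⁺]²) = 1/(1 + 10^+1.36 + 10^-1.31) = 0.04174
DIC = [CO2*]/α₀ = 6.493×10^-5 / 0.04174 = 1.555 mmol/L
[CO3²⁻] = α₂·DIC; α₂ = 0.002044, so [CO3²⁻] = 0.002044 × 1.555 = 0.00318 mmol/L = 3.18 μmol/L

[CO3²⁻] = 3.18 μmol/L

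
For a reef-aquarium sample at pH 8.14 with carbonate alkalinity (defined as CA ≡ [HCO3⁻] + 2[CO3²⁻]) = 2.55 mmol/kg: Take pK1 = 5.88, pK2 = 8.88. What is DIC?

CA = [HCO3⁻] + 2[CO3²⁻] = (α₁ + 2α₂)·DIC
At pH 8.14: [H⁺]/K1 = 10^-2.26 = 0.0054954, K2/[H⁺] = 10^-0.74 = 0.18197
α₁ = 1/(1 + 0.0054954 + 0.18197) = 1/1.1875 = 0.8421; α₂ = α₁·K2/[H⁺] = 0.1532
α₁ + 2α₂ = 1.1486
DIC = CA / (α₁ + 2α₂) = 2.55 / 1.1486 = 2.22 mmol/kg

DIC = 2.22 mmol/kg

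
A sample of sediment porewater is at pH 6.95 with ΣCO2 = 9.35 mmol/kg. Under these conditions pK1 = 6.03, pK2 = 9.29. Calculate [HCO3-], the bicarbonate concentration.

[HCO3⁻] = 8.31 mmol/kg

α₁ = 1 / (1 + [H⁺]/K1 + K2/[H⁺]) = 1 / (1 + 10^-0.92 + 10^-2.34)
   = 1 / (1 + 0.12023 + 0.0045709) = 1/1.1248 = 0.8890
[HCO3⁻] = α₁ × DIC = 0.8890 × 9.35 = 8.31 mmol/kg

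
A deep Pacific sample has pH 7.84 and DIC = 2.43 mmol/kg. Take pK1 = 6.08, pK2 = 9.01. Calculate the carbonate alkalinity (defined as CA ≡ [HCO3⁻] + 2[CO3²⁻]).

CA = 2.54 mmol/kg

CA = [HCO3⁻] + 2[CO3²⁻] = (α₁ + 2α₂)·DIC
At pH 7.84: [H⁺]/K1 = 10^-1.76 = 0.017378, K2/[H⁺] = 10^-1.17 = 0.067608
α₁ = 1/(1 + 0.017378 + 0.067608) = 1/1.0850 = 0.9217; α₂ = α₁·K2/[H⁺] = 0.06231
α₁ + 2α₂ = 1.0463
CA = 1.0463 × 2.43 = 2.54 mmol/kg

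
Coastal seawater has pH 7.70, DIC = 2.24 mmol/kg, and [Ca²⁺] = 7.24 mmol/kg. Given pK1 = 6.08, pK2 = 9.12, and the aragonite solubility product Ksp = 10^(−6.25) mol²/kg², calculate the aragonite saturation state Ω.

α₂ = 1 / (1 + [H⁺]/K2 + [H⁺]²/(K1K2)) = 1 / (1 + 10^+1.42 + 10^-0.20)
   = 1 / (1 + 26.303 + 0.63096) = 1/27.934 = 0.03580
[CO3²⁻] = α₂ × DIC = 0.03580 × 2.24 = 0.08019 mmol/kg
Ksp = 10^(−6.25) = 5.623×10^-7
Ω = [Ca²⁺][CO3²⁻]/Ksp = (7.24×10^-3)(8.019×10^-5) / 5.623×10^-7 = 1.03

Ω = 1.03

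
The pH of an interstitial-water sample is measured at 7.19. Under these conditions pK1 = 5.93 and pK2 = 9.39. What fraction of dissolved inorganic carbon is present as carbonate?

α₂ = 0.00595

α₂ = 1 / (1 + [H⁺]/K2 + [H⁺]²/(K1K2)) = 1 / (1 + 10^+2.20 + 10^+0.94)
   = 1 / (1 + 158.49 + 8.7096) = 1/168.20 = 0.005945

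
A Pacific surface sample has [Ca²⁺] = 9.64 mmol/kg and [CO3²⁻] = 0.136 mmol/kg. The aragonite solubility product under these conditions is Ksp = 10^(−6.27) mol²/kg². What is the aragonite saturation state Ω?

Ksp = 10^(−6.27) = 5.370×10^-7
Ω = [Ca²⁺][CO3²⁻]/Ksp = (9.64×10^-3)(0.136×10^-3) / 5.370×10^-7 = 2.44

Ω = 2.44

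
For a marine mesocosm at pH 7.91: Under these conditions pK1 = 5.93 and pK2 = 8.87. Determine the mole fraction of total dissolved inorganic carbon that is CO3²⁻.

α₂ = 0.0979

α₂ = 1 / (1 + [H⁺]/K2 + [H⁺]²/(K1K2)) = 1 / (1 + 10^+0.96 + 10^-1.02)
   = 1 / (1 + 9.1201 + 0.095499) = 1/10.216 = 0.09789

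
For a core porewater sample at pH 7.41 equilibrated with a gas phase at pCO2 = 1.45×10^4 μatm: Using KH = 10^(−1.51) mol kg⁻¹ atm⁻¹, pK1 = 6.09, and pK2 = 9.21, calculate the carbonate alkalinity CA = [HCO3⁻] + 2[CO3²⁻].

[CO2*] = KH · pCO2 = 10^(−1.51) × 1.45×10^4×10^-6 = 4.481×10^-4 mol/kg
α₀ = 1/(1 + K1/[H⁺] + K1K2/[H⁺]²) = 1/(1 + 10^+1.32 + 10^-0.48) = 0.04500
DIC = [CO2*]/α₀ = 4.481×10^-4 / 0.04500 = 9.958 mmol/kg
CA = (α₁ + 2α₂)·DIC = (0.9401 + 2×0.01490) × 9.958 = 9.66 mmol/kg

CA = 9.66 mmol/kg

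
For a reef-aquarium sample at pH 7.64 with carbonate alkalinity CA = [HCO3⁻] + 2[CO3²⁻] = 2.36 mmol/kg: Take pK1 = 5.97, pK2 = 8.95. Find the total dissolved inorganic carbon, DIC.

DIC = 2.30 mmol/kg

CA = [HCO3⁻] + 2[CO3²⁻] = (α₁ + 2α₂)·DIC
At pH 7.64: [H⁺]/K1 = 10^-1.67 = 0.021380, K2/[H⁺] = 10^-1.31 = 0.048978
α₁ = 1/(1 + 0.021380 + 0.048978) = 1/1.0704 = 0.9343; α₂ = α₁·K2/[H⁺] = 0.04576
α₁ + 2α₂ = 1.0258
DIC = CA / (α₁ + 2α₂) = 2.36 / 1.0258 = 2.30 mmol/kg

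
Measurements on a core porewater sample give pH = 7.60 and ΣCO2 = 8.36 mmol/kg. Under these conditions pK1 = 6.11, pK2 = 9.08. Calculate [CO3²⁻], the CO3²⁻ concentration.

α₂ = 1 / (1 + [H⁺]/K2 + [H⁺]²/(K1K2)) = 1 / (1 + 10^+1.48 + 10^-0.01)
   = 1 / (1 + 30.200 + 0.97724) = 1/32.177 = 0.03108
[CO3²⁻] = α₂ × DIC = 0.03108 × 8.36 = 0.260 mmol/kg

[CO3²⁻] = 0.260 mmol/kg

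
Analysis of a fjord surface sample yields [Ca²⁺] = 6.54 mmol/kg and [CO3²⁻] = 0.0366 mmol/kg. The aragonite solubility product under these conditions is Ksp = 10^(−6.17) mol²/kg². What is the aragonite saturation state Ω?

Ω = 0.354

Ksp = 10^(−6.17) = 6.761×10^-7
Ω = [Ca²⁺][CO3²⁻]/Ksp = (6.54×10^-3)(0.0366×10^-3) / 6.761×10^-7 = 0.354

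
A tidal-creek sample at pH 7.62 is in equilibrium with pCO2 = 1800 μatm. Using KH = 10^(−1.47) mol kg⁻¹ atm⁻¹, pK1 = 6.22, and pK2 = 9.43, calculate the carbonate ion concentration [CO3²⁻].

[CO2*] = KH · pCO2 = 10^(−1.47) × 1800×10^-6 = 6.099×10^-5 mol/kg
α₀ = 1/(1 + K1/[H⁺] + K1K2/[H⁺]²) = 1/(1 + 10^+1.40 + 10^-0.41) = 0.03772
DIC = [CO2*]/α₀ = 6.099×10^-5 / 0.03772 = 1.617 mmol/kg
[CO3²⁻] = α₂·DIC; α₂ = 0.01468, so [CO3²⁻] = 0.01468 × 1.617 = 0.0237 mmol/kg

[CO3²⁻] = 0.0237 mmol/kg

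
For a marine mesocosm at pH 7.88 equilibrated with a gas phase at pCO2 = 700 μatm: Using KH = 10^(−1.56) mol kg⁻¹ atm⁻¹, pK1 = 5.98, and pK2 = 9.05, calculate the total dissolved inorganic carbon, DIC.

DIC = 1.65 mmol/kg

[CO2*] = KH · pCO2 = 10^(−1.56) × 700×10^-6 = 1.928×10^-5 mol/kg
α₀ = 1/(1 + K1/[H⁺] + K1K2/[H⁺]²) = 1/(1 + 10^+1.90 + 10^+0.73) = 0.01165
DIC = [CO2*]/α₀ = 1.928×10^-5 / 0.01165 = 1.65 mmol/kg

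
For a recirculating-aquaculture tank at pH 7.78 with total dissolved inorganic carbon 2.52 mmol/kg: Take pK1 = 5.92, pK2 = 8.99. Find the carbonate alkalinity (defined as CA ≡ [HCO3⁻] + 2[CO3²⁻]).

CA = [HCO3⁻] + 2[CO3²⁻] = (α₁ + 2α₂)·DIC
At pH 7.78: [H⁺]/K1 = 10^-1.86 = 0.013804, K2/[H⁺] = 10^-1.21 = 0.061660
α₁ = 1/(1 + 0.013804 + 0.061660) = 1/1.0755 = 0.9298; α₂ = α₁·K2/[H⁺] = 0.05733
α₁ + 2α₂ = 1.0445
CA = 1.0445 × 2.52 = 2.63 mmol/kg

CA = 2.63 mmol/kg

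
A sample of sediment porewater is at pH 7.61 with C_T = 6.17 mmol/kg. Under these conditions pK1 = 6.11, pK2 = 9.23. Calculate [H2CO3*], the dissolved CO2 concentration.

[CO2*] = 0.185 mmol/kg

α₀ = 1 / (1 + K1/[H⁺] + K1K2/[H⁺]²) = 1 / (1 + 10^+1.50 + 10^-0.12)
   = 1 / (1 + 31.623 + 0.75858) = 1/33.381 = 0.02996
[CO2*] = α₀ × DIC = 0.02996 × 6.17 = 0.185 mmol/kg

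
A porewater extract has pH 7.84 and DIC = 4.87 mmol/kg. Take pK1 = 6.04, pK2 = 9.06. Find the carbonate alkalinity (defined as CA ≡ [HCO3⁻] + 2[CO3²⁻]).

CA = [HCO3⁻] + 2[CO3²⁻] = (α₁ + 2α₂)·DIC
At pH 7.84: [H⁺]/K1 = 10^-1.80 = 0.015849, K2/[H⁺] = 10^-1.22 = 0.060256
α₁ = 1/(1 + 0.015849 + 0.060256) = 1/1.0761 = 0.9293; α₂ = α₁·K2/[H⁺] = 0.05599
α₁ + 2α₂ = 1.0413
CA = 1.0413 × 4.87 = 5.07 mmol/kg

CA = 5.07 mmol/kg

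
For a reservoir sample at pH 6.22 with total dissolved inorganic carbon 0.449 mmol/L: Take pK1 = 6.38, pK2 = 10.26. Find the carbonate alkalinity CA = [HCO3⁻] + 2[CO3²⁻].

CA = [HCO3⁻] + 2[CO3²⁻] = (α₁ + 2α₂)·DIC
At pH 6.22: [H⁺]/K1 = 10^0.16 = 1.4454, K2/[H⁺] = 10^-4.04 = 9.1201×10^-5
α₁ = 1/(1 + 1.4454 + 9.1201×10^-5) = 1/2.4455 = 0.4089; α₂ = α₁·K2/[H⁺] = 3.729×10^-5
α₁ + 2α₂ = 0.4090
CA = 0.4090 × 0.449 = 0.184 mmol/L

CA = 0.184 mmol/L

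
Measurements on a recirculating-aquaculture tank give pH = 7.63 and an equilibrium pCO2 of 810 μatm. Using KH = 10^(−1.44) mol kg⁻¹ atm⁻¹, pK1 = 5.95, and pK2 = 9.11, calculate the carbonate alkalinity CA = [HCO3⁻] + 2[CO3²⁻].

CA = 1.50 mmol/kg

[CO2*] = KH · pCO2 = 10^(−1.44) × 810×10^-6 = 2.941×10^-5 mol/kg
α₀ = 1/(1 + K1/[H⁺] + K1K2/[H⁺]²) = 1/(1 + 10^+1.68 + 10^+0.20) = 0.01982
DIC = [CO2*]/α₀ = 2.941×10^-5 / 0.01982 = 1.484 mmol/kg
CA = (α₁ + 2α₂)·DIC = (0.9488 + 2×0.03142) × 1.484 = 1.50 mmol/kg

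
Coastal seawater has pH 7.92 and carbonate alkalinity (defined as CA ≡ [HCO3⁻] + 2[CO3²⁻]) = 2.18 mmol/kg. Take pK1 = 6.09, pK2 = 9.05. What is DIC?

DIC = 2.07 mmol/kg

CA = [HCO3⁻] + 2[CO3²⁻] = (α₁ + 2α₂)·DIC
At pH 7.92: [H⁺]/K1 = 10^-1.83 = 0.014791, K2/[H⁺] = 10^-1.13 = 0.074131
α₁ = 1/(1 + 0.014791 + 0.074131) = 1/1.0889 = 0.9183; α₂ = α₁·K2/[H⁺] = 0.06808
α₁ + 2α₂ = 1.0545
DIC = CA / (α₁ + 2α₂) = 2.18 / 1.0545 = 2.07 mmol/kg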